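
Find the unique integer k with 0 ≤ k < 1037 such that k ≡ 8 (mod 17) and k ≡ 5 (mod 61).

17⁻¹ mod 61: 17·18 ≡ 1 (mod 61), so 17⁻¹ ≡ 18.
k = 8 + 17·((5 − 8)·18 mod 61) = 8 + 17·7 = 127.
Check: 127 mod 17 = 8, 127 mod 61 = 5. ✓

127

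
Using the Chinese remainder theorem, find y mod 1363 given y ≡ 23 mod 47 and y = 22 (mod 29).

47⁻¹ mod 29: 47*21 ≡ 1 (mod 29), so 47⁻¹ ≡ 21.
y = 23 + 47*((22 − 23)*21 mod 29) = 23 + 47*8 = 399.

399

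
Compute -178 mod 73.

-178 = -3×73 + 41, so -178 ≡ 41 (mod 73).

41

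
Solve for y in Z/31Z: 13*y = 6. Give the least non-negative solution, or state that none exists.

10

gcd(13, 31) = 1, so a unique solution mod 31 exists.
13⁻¹ ≡ 12 (mod 31).
y ≡ 12*6 ≡ 10 (mod 31).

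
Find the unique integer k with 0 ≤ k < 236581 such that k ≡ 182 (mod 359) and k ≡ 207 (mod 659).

217018

359⁻¹ mod 659: 359·525 ≡ 1 (mod 659), so 359⁻¹ ≡ 525.
k = 182 + 359·((207 − 182)·525 mod 659) = 182 + 359·604 = 217018.
Check: 217018 mod 359 = 182, 217018 mod 659 = 207. ✓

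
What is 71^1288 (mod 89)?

78

Compute successive squares:
1288 in binary is 10100001000, i.e. 1288 = 1024 + 256 + 8.
71^1 ≡ 71 (mod 89)
71^2 ≡ 71^2 = 5041 ≡ 57 (mod 89)
71^4 ≡ 57^2 = 3249 ≡ 45 (mod 89)
71^8 ≡ 45^2 = 2025 ≡ 67 (mod 89)
71^16 ≡ 67^2 = 4489 ≡ 39 (mod 89)
71^32 ≡ 39^2 = 1521 ≡ 8 (mod 89)
71^64 ≡ 8^2 = 64 (mod 89)
71^128 ≡ 64^2 = 4096 ≡ 2 (mod 89)
71^256 ≡ 2^2 = 4 (mod 89)
71^512 ≡ 4^2 = 16 (mod 89)
71^1024 ≡ 16^2 = 256 ≡ 78 (mod 89)
71^1288 = 71^1024 * 71^256 * 71^8 ≡ 78 * 4 * 67 (mod 89).
Accumulate the product:
78 * 4 = 312 ≡ 45
45 * 67 = 3015 ≡ 78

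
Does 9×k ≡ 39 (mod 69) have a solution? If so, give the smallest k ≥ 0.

gcd(9, 69) = 3, and 3 | 39, so solutions exist.
Divide through by 3: 3×k mod 23 = 13.
3⁻¹ ≡ 8 (mod 23).
k ≡ 8×13 ≡ 12 (mod 23).
The smallest non-negative solution is k = 12.

12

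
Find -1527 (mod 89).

-1527 = -18·89 + 75, so -1527 ≡ 75 (mod 89).

75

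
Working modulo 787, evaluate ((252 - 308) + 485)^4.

252 - 308 = -56 ≡ 731 (mod 787)
731 + 485 = 1216 ≡ 429 (mod 787)
(429)^4 ≡ 310 (mod 787)

310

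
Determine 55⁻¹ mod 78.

61

78 = 1×55 + 23
55 = 2×23 + 9
23 = 2×9 + 5
9 = 1×5 + 4
5 = 1×4 + 1
4 = 4×1 + 0
gcd(55, 78) = 1, so the inverse exists.
Back-substitute for 1:
1 = 1×5 − 1×4
  = −1×9 + 2×5
  = 2×23 − 5×9
  = −5×55 + 12×23
  = 12×78 − 17×55
So 55⁻¹ ≡ −17 ≡ 61 (mod 78).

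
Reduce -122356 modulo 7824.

-122356 = -16·7824 + 2828, so -122356 ≡ 2828 (mod 7824).

2828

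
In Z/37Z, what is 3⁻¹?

By the extended Euclidean algorithm:
37 = 12·3 + 1
3 = 3·1 + 0
gcd(3, 37) = 1, so the inverse exists.
Bézout: 1 = 1·37 − 12·3.
So 3⁻¹ ≡ −12 ≡ 25 (mod 37).

25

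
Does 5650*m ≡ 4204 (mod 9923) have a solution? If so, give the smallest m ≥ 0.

9576

gcd(5650, 9923) = 1, so a unique solution mod 9923 exists.
5650⁻¹ ≡ 2306 (mod 9923).
m ≡ 2306*4204 ≡ 9576 (mod 9923).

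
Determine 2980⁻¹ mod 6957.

5059

6957 = 2×2980 + 997
2980 = 2×997 + 986
997 = 1×986 + 11
986 = 89×11 + 7
11 = 1×7 + 4
7 = 1×4 + 3
4 = 1×3 + 1
3 = 3×1 + 0
gcd(2980, 6957) = 1, so the inverse exists.
Bézout: 1 = 813×6957 − 1898×2980.
So 2980⁻¹ ≡ −1898 ≡ 5059 (mod 6957).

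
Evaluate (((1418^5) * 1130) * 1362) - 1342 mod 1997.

(1418)^5 ≡ 1963 (mod 1997)
1963 * 1130 = 2218190 ≡ 1520 (mod 1997)
1520 * 1362 = 2070240 ≡ 1348 (mod 1997)
1348 - 1342 = 6

6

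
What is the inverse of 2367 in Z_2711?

1190

Run the extended Euclidean algorithm:
2711 = 1*2367 + 344
2367 = 6*344 + 303
344 = 1*303 + 41
303 = 7*41 + 16
41 = 2*16 + 9
16 = 1*9 + 7
9 = 1*7 + 2
7 = 3*2 + 1
2 = 2*1 + 0
gcd(2367, 2711) = 1, so the inverse exists.
Back-substitute for 1:
1 = 1*7 − 3*2
  = −3*9 + 4*7
  = 4*16 − 7*9
  = −7*41 + 18*16
  = 18*303 − 133*41
  = −133*344 + 151*303
  = 151*2367 − 1039*344
  = −1039*2711 + 1190*2367
So 2367⁻¹ ≡ 1190 (mod 2711).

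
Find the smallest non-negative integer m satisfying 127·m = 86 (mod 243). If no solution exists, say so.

104

gcd(127, 243) = 1, so a unique solution mod 243 exists.
127⁻¹ ≡ 199 (mod 243).
m ≡ 199·86 ≡ 104 (mod 243).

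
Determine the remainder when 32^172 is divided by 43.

32^1 ≡ 32 (mod 43)
32^2 ≡ 32^2 = 1024 ≡ 35 (mod 43)
32^4 ≡ 35^2 = 1225 ≡ 21 (mod 43)
32^8 ≡ 21^2 = 441 ≡ 11 (mod 43)
32^16 ≡ 11^2 = 121 ≡ 35 (mod 43)
32^32 ≡ 35^2 = 1225 ≡ 21 (mod 43)
32^64 ≡ 21^2 = 441 ≡ 11 (mod 43)
32^128 ≡ 11^2 = 121 ≡ 35 (mod 43)
32^172 = 32^128 · 32^32 · 32^8 · 32^4 ≡ 35 · 21 · 11 · 21 (mod 43).
Accumulate the product:
35 · 21 = 735 ≡ 4
4 · 11 = 44 ≡ 1
1 · 21 = 21

21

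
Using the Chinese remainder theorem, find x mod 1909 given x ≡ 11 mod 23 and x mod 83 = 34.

34

23⁻¹ mod 83: 23*65 ≡ 1 (mod 83), so 23⁻¹ ≡ 65.
x = 11 + 23*((34 − 11)*65 mod 83) = 11 + 23*1 = 34.
Check: 34 mod 23 = 11, 34 mod 83 = 34. ✓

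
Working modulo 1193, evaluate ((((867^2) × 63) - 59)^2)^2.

32

(867)^2 ≡ 99 (mod 1193)
99 × 63 = 6237 ≡ 272 (mod 1193)
272 - 59 = 213
(213)^2 ≡ 35 (mod 1193)
(35)^2 ≡ 32 (mod 1193)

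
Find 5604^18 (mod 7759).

5604^1 ≡ 5604 (mod 7759)
5604^2 ≡ 5604^2 = 31404816 ≡ 4143 (mod 7759)
5604^4 ≡ 4143^2 = 17164449 ≡ 1541 (mod 7759)
5604^8 ≡ 1541^2 = 2374681 ≡ 427 (mod 7759)
5604^16 ≡ 427^2 = 182329 ≡ 3872 (mod 7759)
5604^18 = 5604^16 · 5604^2 ≡ 3872 · 4143 (mod 7759).
3872 · 4143 = 16041696 ≡ 3843 (mod 7759).

3843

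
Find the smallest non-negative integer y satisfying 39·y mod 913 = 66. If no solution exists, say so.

gcd(39, 913) = 1, so a unique solution mod 913 exists.
39⁻¹ ≡ 398 (mod 913).
y ≡ 398·66 ≡ 704 (mod 913).

704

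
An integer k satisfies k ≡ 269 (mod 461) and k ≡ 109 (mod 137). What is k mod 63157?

36688

461⁻¹ mod 137: 461·74 ≡ 1 (mod 137), so 461⁻¹ ≡ 74.
k = 269 + 461·((109 − 269)·74 mod 137) = 269 + 461·79 = 36688.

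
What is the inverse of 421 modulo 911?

132

911 = 2×421 + 69
421 = 6×69 + 7
69 = 9×7 + 6
7 = 1×6 + 1
6 = 6×1 + 0
gcd(421, 911) = 1, so the inverse exists.
Bézout: 1 = −61×911 + 132×421.
So 421⁻¹ ≡ 132 (mod 911).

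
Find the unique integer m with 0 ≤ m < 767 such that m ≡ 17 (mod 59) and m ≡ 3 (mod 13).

59⁻¹ mod 13: 59*2 ≡ 1 (mod 13), so 59⁻¹ ≡ 2.
m = 17 + 59*((3 − 17)*2 mod 13) = 17 + 59*11 = 666.
Check: 666 mod 59 = 17, 666 mod 13 = 3. ✓

666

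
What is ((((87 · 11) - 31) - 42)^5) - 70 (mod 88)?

87 · 11 = 957 ≡ 77 (mod 88)
77 - 31 = 46
46 - 42 = 4
(4)^5 ≡ 56 (mod 88)
56 - 70 = -14 ≡ 74 (mod 88)

74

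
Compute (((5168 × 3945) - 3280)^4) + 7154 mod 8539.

7190

5168 × 3945 = 20387760 ≡ 5167 (mod 8539)
5167 - 3280 = 1887
(1887)^4 ≡ 36 (mod 8539)
36 + 7154 = 7190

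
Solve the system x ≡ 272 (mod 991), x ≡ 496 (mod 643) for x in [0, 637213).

991⁻¹ mod 643: 991·364 ≡ 1 (mod 643), so 991⁻¹ ≡ 364.
x = 272 + 991·((496 − 272)·364 mod 643) = 272 + 991·518 = 513610.
Check: 513610 mod 991 = 272, 513610 mod 643 = 496. ✓

513610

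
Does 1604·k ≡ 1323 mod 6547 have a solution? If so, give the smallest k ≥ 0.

3458

gcd(1604, 6547) = 1, so a unique solution mod 6547 exists.
1604⁻¹ ≡ 4298 (mod 6547).
k ≡ 4298·1323 ≡ 3458 (mod 6547).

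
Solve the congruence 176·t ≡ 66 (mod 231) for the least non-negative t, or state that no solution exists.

gcd(176, 231) = 11, and 11 | 66, so solutions exist.
Divide through by 11: 16·t ≡ 6 mod 21.
16⁻¹ ≡ 4 (mod 21).
t ≡ 4·6 ≡ 3 (mod 21).
The smallest non-negative solution is t = 3.

3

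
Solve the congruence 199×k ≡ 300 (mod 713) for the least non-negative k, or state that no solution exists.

gcd(199, 713) = 1, so a unique solution mod 713 exists.
199⁻¹ ≡ 43 (mod 713).
k ≡ 43×300 ≡ 66 (mod 713).

66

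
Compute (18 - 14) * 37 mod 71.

18 - 14 = 4
4 * 37 = 148 ≡ 6 (mod 71)

6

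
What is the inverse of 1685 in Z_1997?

32

By the extended Euclidean algorithm:
1997 = 1·1685 + 312
1685 = 5·312 + 125
312 = 2·125 + 62
125 = 2·62 + 1
62 = 62·1 + 0
gcd(1685, 1997) = 1, so the inverse exists.
Bézout: 1 = −27·1997 + 32·1685.
So 1685⁻¹ ≡ 32 (mod 1997).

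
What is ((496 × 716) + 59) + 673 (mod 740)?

668

496 × 716 = 355136 ≡ 676 (mod 740)
676 + 59 = 735
735 + 673 = 1408 ≡ 668 (mod 740)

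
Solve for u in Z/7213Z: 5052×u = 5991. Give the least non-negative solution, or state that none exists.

5548

gcd(5052, 7213) = 1, so a unique solution mod 7213 exists.
5052⁻¹ ≡ 5721 (mod 7213).
u ≡ 5721×5991 ≡ 5548 (mod 7213).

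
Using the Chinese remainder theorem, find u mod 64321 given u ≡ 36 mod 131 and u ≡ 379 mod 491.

30821

131⁻¹ mod 491: 131*15 ≡ 1 (mod 491), so 131⁻¹ ≡ 15.
u = 36 + 131*((379 − 36)*15 mod 491) = 36 + 131*235 = 30821.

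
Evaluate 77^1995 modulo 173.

By square-and-multiply:
77^1 ≡ 77 (mod 173)
77^2 ≡ 77^2 = 5929 ≡ 47 (mod 173)
77^4 ≡ 47^2 = 2209 ≡ 133 (mod 173)
77^8 ≡ 133^2 = 17689 ≡ 43 (mod 173)
77^16 ≡ 43^2 = 1849 ≡ 119 (mod 173)
77^32 ≡ 119^2 = 14161 ≡ 148 (mod 173)
77^64 ≡ 148^2 = 21904 ≡ 106 (mod 173)
77^128 ≡ 106^2 = 11236 ≡ 164 (mod 173)
77^256 ≡ 164^2 = 26896 ≡ 81 (mod 173)
77^512 ≡ 81^2 = 6561 ≡ 160 (mod 173)
77^1024 ≡ 160^2 = 25600 ≡ 169 (mod 173)
77^1995 = 77^1024 × 77^512 × 77^256 × 77^128 × 77^64 × 77^8 × 77^2 × 77^1 ≡ 169 × 160 × 81 × 164 × 106 × 43 × 47 × 77 (mod 173).
Accumulate the product:
169 × 160 = 27040 ≡ 52
52 × 81 = 4212 ≡ 60
60 × 164 = 9840 ≡ 152
152 × 106 = 16112 ≡ 23
23 × 43 = 989 ≡ 124
124 × 47 = 5828 ≡ 119
119 × 77 = 9163 ≡ 167

167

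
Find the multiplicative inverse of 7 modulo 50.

By the extended Euclidean algorithm:
50 = 7×7 + 1
7 = 7×1 + 0
gcd(7, 50) = 1, so the inverse exists.
Bézout: 1 = 1×50 − 7×7.
So 7⁻¹ ≡ −7 ≡ 43 (mod 50).

43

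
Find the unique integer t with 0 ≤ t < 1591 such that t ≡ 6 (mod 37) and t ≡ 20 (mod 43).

37⁻¹ mod 43: 37*7 ≡ 1 (mod 43), so 37⁻¹ ≡ 7.
t = 6 + 37*((20 − 6)*7 mod 43) = 6 + 37*12 = 450.

450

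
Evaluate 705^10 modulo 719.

144

Using repeated squaring:
10 in binary is 1010, i.e. 10 = 8 + 2.
705^1 ≡ 705 (mod 719)
705^2 ≡ 705^2 = 497025 ≡ 196 (mod 719)
705^4 ≡ 196^2 = 38416 ≡ 309 (mod 719)
705^8 ≡ 309^2 = 95481 ≡ 573 (mod 719)
705^10 = 705^8 · 705^2 ≡ 573 · 196 (mod 719).
573 · 196 = 112308 ≡ 144 (mod 719).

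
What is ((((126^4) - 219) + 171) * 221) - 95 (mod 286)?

(126)^4 ≡ 152 (mod 286)
152 - 219 = -67 ≡ 219 (mod 286)
219 + 171 = 390 ≡ 104 (mod 286)
104 * 221 = 22984 ≡ 104 (mod 286)
104 - 95 = 9

9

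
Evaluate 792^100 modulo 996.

324

792^1 ≡ 792 (mod 996)
792^2 ≡ 792^2 = 627264 ≡ 780 (mod 996)
792^4 ≡ 780^2 = 608400 ≡ 840 (mod 996)
792^8 ≡ 840^2 = 705600 ≡ 432 (mod 996)
792^16 ≡ 432^2 = 186624 ≡ 372 (mod 996)
792^32 ≡ 372^2 = 138384 ≡ 936 (mod 996)
792^64 ≡ 936^2 = 876096 ≡ 612 (mod 996)
792^100 = 792^64 * 792^32 * 792^4 ≡ 612 * 936 * 840 (mod 996).
Accumulate the product:
612 * 936 = 572832 ≡ 132
132 * 840 = 110880 ≡ 324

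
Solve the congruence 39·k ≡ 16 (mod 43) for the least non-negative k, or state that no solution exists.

39

gcd(39, 43) = 1, so a unique solution mod 43 exists.
39⁻¹ ≡ 32 (mod 43).
k ≡ 32·16 ≡ 39 (mod 43).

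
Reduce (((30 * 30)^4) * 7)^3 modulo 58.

24

30 * 30 = 900 ≡ 30 (mod 58)
(30)^4 ≡ 30 (mod 58)
30 * 7 = 210 ≡ 36 (mod 58)
(36)^3 ≡ 24 (mod 58)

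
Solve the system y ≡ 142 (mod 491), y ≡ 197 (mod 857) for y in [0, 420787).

491⁻¹ mod 857: 491·96 ≡ 1 (mod 857), so 491⁻¹ ≡ 96.
y = 142 + 491·((197 − 142)·96 mod 857) = 142 + 491·138 = 67900.

67900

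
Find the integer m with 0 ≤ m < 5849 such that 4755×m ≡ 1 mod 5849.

3673

5849 = 1×4755 + 1094
4755 = 4×1094 + 379
1094 = 2×379 + 336
379 = 1×336 + 43
336 = 7×43 + 35
43 = 1×35 + 8
35 = 4×8 + 3
8 = 2×3 + 2
3 = 1×2 + 1
2 = 2×1 + 0
gcd(4755, 5849) = 1, so the inverse exists.
Bézout: 1 = 1769×5849 − 2176×4755.
So 4755⁻¹ ≡ −2176 ≡ 3673 (mod 5849).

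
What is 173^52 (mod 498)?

52 in binary is 110100, i.e. 52 = 32 + 16 + 4.
173^1 ≡ 173 (mod 498)
173^2 ≡ 173^2 = 29929 ≡ 49 (mod 498)
173^4 ≡ 49^2 = 2401 ≡ 409 (mod 498)
173^8 ≡ 409^2 = 167281 ≡ 451 (mod 498)
173^16 ≡ 451^2 = 203401 ≡ 217 (mod 498)
173^32 ≡ 217^2 = 47089 ≡ 277 (mod 498)
173^52 = 173^32 * 173^16 * 173^4 ≡ 277 * 217 * 409 (mod 498).
Accumulate the product:
277 * 217 = 60109 ≡ 349
349 * 409 = 142741 ≡ 313

313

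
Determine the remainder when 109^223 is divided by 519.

484

223 in binary is 11011111, i.e. 223 = 128 + 64 + 16 + 8 + 4 + 2 + 1.
109^1 ≡ 109 (mod 519)
109^2 ≡ 109^2 = 11881 ≡ 463 (mod 519)
109^4 ≡ 463^2 = 214369 ≡ 22 (mod 519)
109^8 ≡ 22^2 = 484 (mod 519)
109^16 ≡ 484^2 = 234256 ≡ 187 (mod 519)
109^32 ≡ 187^2 = 34969 ≡ 196 (mod 519)
109^64 ≡ 196^2 = 38416 ≡ 10 (mod 519)
109^128 ≡ 10^2 = 100 (mod 519)
109^223 = 109^128 * 109^64 * 109^16 * 109^8 * 109^4 * 109^2 * 109^1 ≡ 100 * 10 * 187 * 484 * 22 * 463 * 109 (mod 519).
Accumulate the product:
100 * 10 = 1000 ≡ 481
481 * 187 = 89947 ≡ 160
160 * 484 = 77440 ≡ 109
109 * 22 = 2398 ≡ 322
322 * 463 = 149086 ≡ 133
133 * 109 = 14497 ≡ 484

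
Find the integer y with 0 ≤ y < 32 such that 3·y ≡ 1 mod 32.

11

Run the extended Euclidean algorithm:
32 = 10*3 + 2
3 = 1*2 + 1
2 = 2*1 + 0
gcd(3, 32) = 1, so the inverse exists.
Bézout: 1 = −1*32 + 11*3.
So 3⁻¹ ≡ 11 (mod 32).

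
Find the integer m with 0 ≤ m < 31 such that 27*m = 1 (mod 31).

31 = 1·27 + 4
27 = 6·4 + 3
4 = 1·3 + 1
3 = 3·1 + 0
gcd(27, 31) = 1, so the inverse exists.
Bézout: 1 = 7·31 − 8·27.
So 27⁻¹ ≡ −8 ≡ 23 (mod 31).

23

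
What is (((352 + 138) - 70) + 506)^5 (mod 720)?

656

352 + 138 = 490
490 - 70 = 420
420 + 506 = 926 ≡ 206 (mod 720)
(206)^5 ≡ 656 (mod 720)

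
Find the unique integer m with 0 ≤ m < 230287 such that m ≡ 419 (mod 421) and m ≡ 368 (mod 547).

421⁻¹ mod 547: 421·369 ≡ 1 (mod 547), so 421⁻¹ ≡ 369.
m = 419 + 421·((368 − 419)·369 mod 547) = 419 + 421·326 = 137665.

137665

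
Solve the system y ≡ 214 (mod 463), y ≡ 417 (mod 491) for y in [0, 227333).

167357

463⁻¹ mod 491: 463×263 ≡ 1 (mod 491), so 463⁻¹ ≡ 263.
y = 214 + 463×((417 − 214)×263 mod 491) = 214 + 463×361 = 167357.
Check: 167357 mod 463 = 214, 167357 mod 491 = 417. ✓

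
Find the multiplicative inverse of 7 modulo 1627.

1627 = 232×7 + 3
7 = 2×3 + 1
3 = 3×1 + 0
gcd(7, 1627) = 1, so the inverse exists.
Back-substitute for 1:
1 = 1×7 − 2×3
  = −2×1627 + 465×7
So 7⁻¹ ≡ 465 (mod 1627).

465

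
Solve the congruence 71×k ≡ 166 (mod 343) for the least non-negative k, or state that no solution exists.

gcd(71, 343) = 1, so a unique solution mod 343 exists.
71⁻¹ ≡ 29 (mod 343).
k ≡ 29×166 ≡ 12 (mod 343).

12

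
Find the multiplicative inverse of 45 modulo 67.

67 = 1×45 + 22
45 = 2×22 + 1
22 = 22×1 + 0
gcd(45, 67) = 1, so the inverse exists.
Back-substitute for 1:
1 = 1×45 − 2×22
  = −2×67 + 3×45
So 45⁻¹ ≡ 3 (mod 67).

3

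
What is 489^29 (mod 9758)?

Using repeated squaring:
29 in binary is 11101, i.e. 29 = 16 + 8 + 4 + 1.
489^1 ≡ 489 (mod 9758)
489^2 ≡ 489^2 = 239121 ≡ 4929 (mod 9758)
489^4 ≡ 4929^2 = 24295041 ≡ 7379 (mod 9758)
489^8 ≡ 7379^2 = 54449641 ≡ 1 (mod 9758)
489^16 ≡ 1^2 = 1 (mod 9758)
489^29 = 489^16 × 489^8 × 489^4 × 489^1 ≡ 1 × 1 × 7379 × 489 (mod 9758).
Accumulate the product:
1 × 1 = 1
1 × 7379 = 7379
7379 × 489 = 3608331 ≡ 7629

7629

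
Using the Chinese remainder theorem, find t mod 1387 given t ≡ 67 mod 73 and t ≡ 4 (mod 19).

213

73⁻¹ mod 19: 73×6 ≡ 1 (mod 19), so 73⁻¹ ≡ 6.
t = 67 + 73×((4 − 67)×6 mod 19) = 67 + 73×2 = 213.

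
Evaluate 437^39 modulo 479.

39 in binary is 100111, i.e. 39 = 32 + 4 + 2 + 1.
437^1 ≡ 437 (mod 479)
437^2 ≡ 437^2 = 190969 ≡ 327 (mod 479)
437^4 ≡ 327^2 = 106929 ≡ 112 (mod 479)
437^8 ≡ 112^2 = 12544 ≡ 90 (mod 479)
437^16 ≡ 90^2 = 8100 ≡ 436 (mod 479)
437^32 ≡ 436^2 = 190096 ≡ 412 (mod 479)
437^39 = 437^32 × 437^4 × 437^2 × 437^1 ≡ 412 × 112 × 327 × 437 (mod 479).
Accumulate the product:
412 × 112 = 46144 ≡ 160
160 × 327 = 52320 ≡ 109
109 × 437 = 47633 ≡ 212

212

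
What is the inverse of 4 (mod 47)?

47 = 11×4 + 3
4 = 1×3 + 1
3 = 3×1 + 0
gcd(4, 47) = 1, so the inverse exists.
Bézout: 1 = −1×47 + 12×4.
So 4⁻¹ ≡ 12 (mod 47).

12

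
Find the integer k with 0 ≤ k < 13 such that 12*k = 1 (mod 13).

12

Run the extended Euclidean algorithm:
13 = 1×12 + 1
12 = 12×1 + 0
gcd(12, 13) = 1, so the inverse exists.
Back-substitute for 1:
1 = 1×13 − 1×12
So 12⁻¹ ≡ −1 ≡ 12 (mod 13).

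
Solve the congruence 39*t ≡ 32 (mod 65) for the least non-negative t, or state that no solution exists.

gcd(39, 65) = 13, and 13 does not divide 32.
So the congruence has no solution.

no solution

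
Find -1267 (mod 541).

356

-1267 = -3×541 + 356, so -1267 ≡ 356 (mod 541).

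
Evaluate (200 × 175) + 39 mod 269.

69

200 × 175 = 35000 ≡ 30 (mod 269)
30 + 39 = 69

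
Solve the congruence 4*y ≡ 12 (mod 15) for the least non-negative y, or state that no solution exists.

gcd(4, 15) = 1, so a unique solution mod 15 exists.
4⁻¹ ≡ 4 (mod 15).
y ≡ 4*12 ≡ 3 (mod 15).

3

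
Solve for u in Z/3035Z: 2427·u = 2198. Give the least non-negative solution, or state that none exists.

1444

gcd(2427, 3035) = 1, so a unique solution mod 3035 exists.
2427⁻¹ ≡ 1213 (mod 3035).
u ≡ 1213·2198 ≡ 1444 (mod 3035).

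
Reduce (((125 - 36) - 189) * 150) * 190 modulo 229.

125 - 36 = 89
89 - 189 = -100 ≡ 129 (mod 229)
129 * 150 = 19350 ≡ 114 (mod 229)
114 * 190 = 21660 ≡ 134 (mod 229)

134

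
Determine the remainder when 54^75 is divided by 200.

Using repeated squaring:
75 in binary is 1001011, i.e. 75 = 64 + 8 + 2 + 1.
54^1 ≡ 54 (mod 200)
54^2 ≡ 54^2 = 2916 ≡ 116 (mod 200)
54^4 ≡ 116^2 = 13456 ≡ 56 (mod 200)
54^8 ≡ 56^2 = 3136 ≡ 136 (mod 200)
54^16 ≡ 136^2 = 18496 ≡ 96 (mod 200)
54^32 ≡ 96^2 = 9216 ≡ 16 (mod 200)
54^64 ≡ 16^2 = 256 ≡ 56 (mod 200)
54^75 = 54^64 * 54^8 * 54^2 * 54^1 ≡ 56 * 136 * 116 * 54 (mod 200).
Accumulate the product:
56 * 136 = 7616 ≡ 16
16 * 116 = 1856 ≡ 56
56 * 54 = 3024 ≡ 24

24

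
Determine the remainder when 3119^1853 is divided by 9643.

3957

By square-and-multiply:
1853 in binary is 11100111101, i.e. 1853 = 1024 + 512 + 256 + 32 + 16 + 8 + 4 + 1.
3119^1 ≡ 3119 (mod 9643)
3119^2 ≡ 3119^2 = 9728161 ≡ 8017 (mod 9643)
3119^4 ≡ 8017^2 = 64272289 ≡ 1694 (mod 9643)
3119^8 ≡ 1694^2 = 2869636 ≡ 5665 (mod 9643)
3119^16 ≡ 5665^2 = 32092225 ≡ 321 (mod 9643)
3119^32 ≡ 321^2 = 103041 ≡ 6611 (mod 9643)
3119^64 ≡ 6611^2 = 43705321 ≡ 3245 (mod 9643)
3119^128 ≡ 3245^2 = 10530025 ≡ 9512 (mod 9643)
3119^256 ≡ 9512^2 = 90478144 ≡ 7518 (mod 9643)
3119^512 ≡ 7518^2 = 56520324 ≡ 2701 (mod 9643)
3119^1024 ≡ 2701^2 = 7295401 ≡ 5293 (mod 9643)
3119^1853 = 3119^1024 × 3119^512 × 3119^256 × 3119^32 × 3119^16 × 3119^8 × 3119^4 × 3119^1 ≡ 5293 × 2701 × 7518 × 6611 × 321 × 5665 × 1694 × 3119 (mod 9643).
Accumulate the product:
5293 × 2701 = 14296393 ≡ 5467
5467 × 7518 = 41100906 ≡ 2440
2440 × 6611 = 16130840 ≡ 7744
7744 × 321 = 2485824 ≡ 7573
7573 × 5665 = 42901045 ≡ 8981
8981 × 1694 = 15213814 ≡ 6803
6803 × 3119 = 21218557 ≡ 3957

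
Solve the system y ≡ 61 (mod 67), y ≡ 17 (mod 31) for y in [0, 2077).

1133

67⁻¹ mod 31: 67*25 ≡ 1 (mod 31), so 67⁻¹ ≡ 25.
y = 61 + 67*((17 − 61)*25 mod 31) = 61 + 67*16 = 1133.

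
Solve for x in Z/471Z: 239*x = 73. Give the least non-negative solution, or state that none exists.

290

gcd(239, 471) = 1, so a unique solution mod 471 exists.
239⁻¹ ≡ 404 (mod 471).
x ≡ 404*73 ≡ 290 (mod 471).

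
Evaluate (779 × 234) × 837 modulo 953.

779 × 234 = 182286 ≡ 263 (mod 953)
263 × 837 = 220131 ≡ 941 (mod 953)

941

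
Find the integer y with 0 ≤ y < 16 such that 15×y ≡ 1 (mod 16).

15

Apply the Euclidean algorithm and back-substitute:
16 = 1*15 + 1
15 = 15*1 + 0
gcd(15, 16) = 1, so the inverse exists.
Bézout: 1 = 1*16 − 1*15.
So 15⁻¹ ≡ −1 ≡ 15 (mod 16).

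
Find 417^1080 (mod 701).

417^1 ≡ 417 (mod 701)
417^2 ≡ 417^2 = 173889 ≡ 41 (mod 701)
417^4 ≡ 41^2 = 1681 ≡ 279 (mod 701)
417^8 ≡ 279^2 = 77841 ≡ 30 (mod 701)
417^16 ≡ 30^2 = 900 ≡ 199 (mod 701)
417^32 ≡ 199^2 = 39601 ≡ 345 (mod 701)
417^64 ≡ 345^2 = 119025 ≡ 556 (mod 701)
417^128 ≡ 556^2 = 309136 ≡ 696 (mod 701)
417^256 ≡ 696^2 = 484416 ≡ 25 (mod 701)
417^512 ≡ 25^2 = 625 (mod 701)
417^1024 ≡ 625^2 = 390625 ≡ 168 (mod 701)
417^1080 = 417^1024 × 417^32 × 417^16 × 417^8 ≡ 168 × 345 × 199 × 30 (mod 701).
Accumulate the product:
168 × 345 = 57960 ≡ 478
478 × 199 = 95122 ≡ 487
487 × 30 = 14610 ≡ 590

590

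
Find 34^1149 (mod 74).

1149 in binary is 10001111101, i.e. 1149 = 1024 + 64 + 32 + 16 + 8 + 4 + 1.
34^1 ≡ 34 (mod 74)
34^2 ≡ 34^2 = 1156 ≡ 46 (mod 74)
34^4 ≡ 46^2 = 2116 ≡ 44 (mod 74)
34^8 ≡ 44^2 = 1936 ≡ 12 (mod 74)
34^16 ≡ 12^2 = 144 ≡ 70 (mod 74)
34^32 ≡ 70^2 = 4900 ≡ 16 (mod 74)
34^64 ≡ 16^2 = 256 ≡ 34 (mod 74)
34^128 ≡ 34^2 = 1156 ≡ 46 (mod 74)
34^256 ≡ 46^2 = 2116 ≡ 44 (mod 74)
34^512 ≡ 44^2 = 1936 ≡ 12 (mod 74)
34^1024 ≡ 12^2 = 144 ≡ 70 (mod 74)
34^1149 = 34^1024 · 34^64 · 34^32 · 34^16 · 34^8 · 34^4 · 34^1 ≡ 70 · 34 · 16 · 70 · 12 · 44 · 34 (mod 74).
Accumulate the product:
70 · 34 = 2380 ≡ 12
12 · 16 = 192 ≡ 44
44 · 70 = 3080 ≡ 46
46 · 12 = 552 ≡ 34
34 · 44 = 1496 ≡ 16
16 · 34 = 544 ≡ 26

26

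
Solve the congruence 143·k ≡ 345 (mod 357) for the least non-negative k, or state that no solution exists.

gcd(143, 357) = 1, so a unique solution mod 357 exists.
143⁻¹ ≡ 5 (mod 357).
k ≡ 5·345 ≡ 297 (mod 357).

297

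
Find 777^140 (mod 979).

Using repeated squaring:
140 in binary is 10001100, i.e. 140 = 128 + 8 + 4.
777^1 ≡ 777 (mod 979)
777^2 ≡ 777^2 = 603729 ≡ 665 (mod 979)
777^4 ≡ 665^2 = 442225 ≡ 696 (mod 979)
777^8 ≡ 696^2 = 484416 ≡ 790 (mod 979)
777^16 ≡ 790^2 = 624100 ≡ 477 (mod 979)
777^32 ≡ 477^2 = 227529 ≡ 401 (mod 979)
777^64 ≡ 401^2 = 160801 ≡ 245 (mod 979)
777^128 ≡ 245^2 = 60025 ≡ 306 (mod 979)
777^140 = 777^128 * 777^8 * 777^4 ≡ 306 * 790 * 696 (mod 979).
Accumulate the product:
306 * 790 = 241740 ≡ 906
906 * 696 = 630576 ≡ 100

100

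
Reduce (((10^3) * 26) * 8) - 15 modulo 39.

(10)^3 ≡ 25 (mod 39)
25 * 26 = 650 ≡ 26 (mod 39)
26 * 8 = 208 ≡ 13 (mod 39)
13 - 15 = -2 ≡ 37 (mod 39)

37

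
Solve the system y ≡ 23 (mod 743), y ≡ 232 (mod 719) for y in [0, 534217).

384897

743⁻¹ mod 719: 743×30 ≡ 1 (mod 719), so 743⁻¹ ≡ 30.
y = 23 + 743×((232 − 23)×30 mod 719) = 23 + 743×518 = 384897.
Check: 384897 mod 743 = 23, 384897 mod 719 = 232. ✓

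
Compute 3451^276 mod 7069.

By square-and-multiply:
276 in binary is 100010100, i.e. 276 = 256 + 16 + 4.
3451^1 ≡ 3451 (mod 7069)
3451^2 ≡ 3451^2 = 11909401 ≡ 5205 (mod 7069)
3451^4 ≡ 5205^2 = 27092025 ≡ 3617 (mod 7069)
3451^8 ≡ 3617^2 = 13082689 ≡ 5039 (mod 7069)
3451^16 ≡ 5039^2 = 25391521 ≡ 6742 (mod 7069)
3451^32 ≡ 6742^2 = 45454564 ≡ 894 (mod 7069)
3451^64 ≡ 894^2 = 799236 ≡ 439 (mod 7069)
3451^128 ≡ 439^2 = 192721 ≡ 1858 (mod 7069)
3451^256 ≡ 1858^2 = 3452164 ≡ 2492 (mod 7069)
3451^276 = 3451^256 × 3451^16 × 3451^4 ≡ 2492 × 6742 × 3617 (mod 7069).
Accumulate the product:
2492 × 6742 = 16801064 ≡ 5120
5120 × 3617 = 18519040 ≡ 5329

5329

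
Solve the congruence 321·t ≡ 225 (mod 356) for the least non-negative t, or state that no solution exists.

gcd(321, 356) = 1, so a unique solution mod 356 exists.
321⁻¹ ≡ 61 (mod 356).
t ≡ 61·225 ≡ 197 (mod 356).

197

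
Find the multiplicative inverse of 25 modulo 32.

9

Apply the Euclidean algorithm and back-substitute:
32 = 1×25 + 7
25 = 3×7 + 4
7 = 1×4 + 3
4 = 1×3 + 1
3 = 3×1 + 0
gcd(25, 32) = 1, so the inverse exists.
Bézout: 1 = −7×32 + 9×25.
So 25⁻¹ ≡ 9 (mod 32).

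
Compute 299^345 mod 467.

249

Using repeated squaring:
299^1 ≡ 299 (mod 467)
299^2 ≡ 299^2 = 89401 ≡ 204 (mod 467)
299^4 ≡ 204^2 = 41616 ≡ 53 (mod 467)
299^8 ≡ 53^2 = 2809 ≡ 7 (mod 467)
299^16 ≡ 7^2 = 49 (mod 467)
299^32 ≡ 49^2 = 2401 ≡ 66 (mod 467)
299^64 ≡ 66^2 = 4356 ≡ 153 (mod 467)
299^128 ≡ 153^2 = 23409 ≡ 59 (mod 467)
299^256 ≡ 59^2 = 3481 ≡ 212 (mod 467)
299^345 = 299^256 × 299^64 × 299^16 × 299^8 × 299^1 ≡ 212 × 153 × 49 × 7 × 299 (mod 467).
Accumulate the product:
212 × 153 = 32436 ≡ 213
213 × 49 = 10437 ≡ 163
163 × 7 = 1141 ≡ 207
207 × 299 = 61893 ≡ 249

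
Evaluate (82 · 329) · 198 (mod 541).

351

82 · 329 = 26978 ≡ 469 (mod 541)
469 · 198 = 92862 ≡ 351 (mod 541)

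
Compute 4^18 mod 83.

70

By square-and-multiply:
18 in binary is 10010, i.e. 18 = 16 + 2.
4^1 ≡ 4 (mod 83)
4^2 ≡ 4^2 = 16 (mod 83)
4^4 ≡ 16^2 = 256 ≡ 7 (mod 83)
4^8 ≡ 7^2 = 49 (mod 83)
4^16 ≡ 49^2 = 2401 ≡ 77 (mod 83)
4^18 = 4^16 * 4^2 ≡ 77 * 16 (mod 83).
77 * 16 = 1232 ≡ 70 (mod 83).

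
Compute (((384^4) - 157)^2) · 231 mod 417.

(384)^4 ≡ 390 (mod 417)
390 - 157 = 233
(233)^2 ≡ 79 (mod 417)
79 · 231 = 18249 ≡ 318 (mod 417)

318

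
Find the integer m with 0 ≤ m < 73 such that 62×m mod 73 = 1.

53

73 = 1·62 + 11
62 = 5·11 + 7
11 = 1·7 + 4
7 = 1·4 + 3
4 = 1·3 + 1
3 = 3·1 + 0
gcd(62, 73) = 1, so the inverse exists.
Back-substitute for 1:
1 = 1·4 − 1·3
  = −1·7 + 2·4
  = 2·11 − 3·7
  = −3·62 + 17·11
  = 17·73 − 20·62
So 62⁻¹ ≡ −20 ≡ 53 (mod 73).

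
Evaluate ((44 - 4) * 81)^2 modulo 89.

50

44 - 4 = 40
40 * 81 = 3240 ≡ 36 (mod 89)
(36)^2 ≡ 50 (mod 89)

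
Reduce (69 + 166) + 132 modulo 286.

69 + 166 = 235
235 + 132 = 367 ≡ 81 (mod 286)

81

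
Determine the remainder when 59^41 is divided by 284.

By square-and-multiply:
41 in binary is 101001, i.e. 41 = 32 + 8 + 1.
59^1 ≡ 59 (mod 284)
59^2 ≡ 59^2 = 3481 ≡ 73 (mod 284)
59^4 ≡ 73^2 = 5329 ≡ 217 (mod 284)
59^8 ≡ 217^2 = 47089 ≡ 229 (mod 284)
59^16 ≡ 229^2 = 52441 ≡ 185 (mod 284)
59^32 ≡ 185^2 = 34225 ≡ 145 (mod 284)
59^41 = 59^32 * 59^8 * 59^1 ≡ 145 * 229 * 59 (mod 284).
Accumulate the product:
145 * 229 = 33205 ≡ 261
261 * 59 = 15399 ≡ 63

63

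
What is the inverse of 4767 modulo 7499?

7499 = 1*4767 + 2732
4767 = 1*2732 + 2035
2732 = 1*2035 + 697
2035 = 2*697 + 641
697 = 1*641 + 56
641 = 11*56 + 25
56 = 2*25 + 6
25 = 4*6 + 1
6 = 6*1 + 0
gcd(4767, 7499) = 1, so the inverse exists.
Bézout: 1 = −766*7499 + 1205*4767.
So 4767⁻¹ ≡ 1205 (mod 7499).

1205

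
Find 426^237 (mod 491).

Using repeated squaring:
237 in binary is 11101101, i.e. 237 = 128 + 64 + 32 + 8 + 4 + 1.
426^1 ≡ 426 (mod 491)
426^2 ≡ 426^2 = 181476 ≡ 297 (mod 491)
426^4 ≡ 297^2 = 88209 ≡ 320 (mod 491)
426^8 ≡ 320^2 = 102400 ≡ 272 (mod 491)
426^16 ≡ 272^2 = 73984 ≡ 334 (mod 491)
426^32 ≡ 334^2 = 111556 ≡ 99 (mod 491)
426^64 ≡ 99^2 = 9801 ≡ 472 (mod 491)
426^128 ≡ 472^2 = 222784 ≡ 361 (mod 491)
426^237 = 426^128 * 426^64 * 426^32 * 426^8 * 426^4 * 426^1 ≡ 361 * 472 * 99 * 272 * 320 * 426 (mod 491).
Accumulate the product:
361 * 472 = 170392 ≡ 15
15 * 99 = 1485 ≡ 12
12 * 272 = 3264 ≡ 318
318 * 320 = 101760 ≡ 123
123 * 426 = 52398 ≡ 352

352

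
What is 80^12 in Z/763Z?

Compute successive squares:
80^1 ≡ 80 (mod 763)
80^2 ≡ 80^2 = 6400 ≡ 296 (mod 763)
80^4 ≡ 296^2 = 87616 ≡ 634 (mod 763)
80^8 ≡ 634^2 = 401956 ≡ 618 (mod 763)
80^12 = 80^8 · 80^4 ≡ 618 · 634 (mod 763).
618 · 634 = 391812 ≡ 393 (mod 763).

393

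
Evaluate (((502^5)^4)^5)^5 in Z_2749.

(502)^5 ≡ 915 (mod 2749)
(915)^4 ≡ 1191 (mod 2749)
(1191)^5 ≡ 2472 (mod 2749)
(2472)^5 ≡ 2726 (mod 2749)

2726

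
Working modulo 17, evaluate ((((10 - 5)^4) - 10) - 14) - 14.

9

10 - 5 = 5
(5)^4 ≡ 13 (mod 17)
13 - 10 = 3
3 - 14 = -11 ≡ 6 (mod 17)
6 - 14 = -8 ≡ 9 (mod 17)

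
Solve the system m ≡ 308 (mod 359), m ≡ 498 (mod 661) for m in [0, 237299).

359⁻¹ mod 661: 359*116 ≡ 1 (mod 661), so 359⁻¹ ≡ 116.
m = 308 + 359*((498 − 308)*116 mod 661) = 308 + 359*227 = 81801.
Check: 81801 mod 359 = 308, 81801 mod 661 = 498. ✓

81801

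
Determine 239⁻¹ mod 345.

179

Apply the Euclidean algorithm and back-substitute:
345 = 1*239 + 106
239 = 2*106 + 27
106 = 3*27 + 25
27 = 1*25 + 2
25 = 12*2 + 1
2 = 2*1 + 0
gcd(239, 345) = 1, so the inverse exists.
Bézout: 1 = 115*345 − 166*239.
So 239⁻¹ ≡ −166 ≡ 179 (mod 345).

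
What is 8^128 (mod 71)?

8^1 ≡ 8 (mod 71)
8^2 ≡ 8^2 = 64 (mod 71)
8^4 ≡ 64^2 = 4096 ≡ 49 (mod 71)
8^8 ≡ 49^2 = 2401 ≡ 58 (mod 71)
8^16 ≡ 58^2 = 3364 ≡ 27 (mod 71)
8^32 ≡ 27^2 = 729 ≡ 19 (mod 71)
8^64 ≡ 19^2 = 361 ≡ 6 (mod 71)
8^128 ≡ 6^2 = 36 (mod 71)
So 8^128 ≡ 36 (mod 71).

36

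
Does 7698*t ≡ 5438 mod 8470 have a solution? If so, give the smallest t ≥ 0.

gcd(7698, 8470) = 2, and 2 | 5438, so solutions exist.
Divide through by 2: 3849*t = 2719 (mod 4235).
3849⁻¹ ≡ 384 (mod 4235).
t ≡ 384*2719 ≡ 2286 (mod 4235).
The smallest non-negative solution is t = 2286.

2286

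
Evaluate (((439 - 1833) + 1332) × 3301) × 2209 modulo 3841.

439 - 1833 = -1394 ≡ 2447 (mod 3841)
2447 + 1332 = 3779
3779 × 3301 = 12474479 ≡ 2752 (mod 3841)
2752 × 2209 = 6079168 ≡ 2706 (mod 3841)

2706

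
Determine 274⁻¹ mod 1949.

Apply the Euclidean algorithm and back-substitute:
1949 = 7×274 + 31
274 = 8×31 + 26
31 = 1×26 + 5
26 = 5×5 + 1
5 = 5×1 + 0
gcd(274, 1949) = 1, so the inverse exists.
Back-substitute for 1:
1 = 1×26 − 5×5
  = −5×31 + 6×26
  = 6×274 − 53×31
  = −53×1949 + 377×274
So 274⁻¹ ≡ 377 (mod 1949).

377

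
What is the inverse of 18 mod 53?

By the extended Euclidean algorithm:
53 = 2×18 + 17
18 = 1×17 + 1
17 = 17×1 + 0
gcd(18, 53) = 1, so the inverse exists.
Back-substitute for 1:
1 = 1×18 − 1×17
  = −1×53 + 3×18
So 18⁻¹ ≡ 3 (mod 53).

3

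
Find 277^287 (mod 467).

277^1 ≡ 277 (mod 467)
277^2 ≡ 277^2 = 76729 ≡ 141 (mod 467)
277^4 ≡ 141^2 = 19881 ≡ 267 (mod 467)
277^8 ≡ 267^2 = 71289 ≡ 305 (mod 467)
277^16 ≡ 305^2 = 93025 ≡ 92 (mod 467)
277^32 ≡ 92^2 = 8464 ≡ 58 (mod 467)
277^64 ≡ 58^2 = 3364 ≡ 95 (mod 467)
277^128 ≡ 95^2 = 9025 ≡ 152 (mod 467)
277^256 ≡ 152^2 = 23104 ≡ 221 (mod 467)
277^287 = 277^256 * 277^16 * 277^8 * 277^4 * 277^2 * 277^1 ≡ 221 * 92 * 305 * 267 * 141 * 277 (mod 467).
Accumulate the product:
221 * 92 = 20332 ≡ 251
251 * 305 = 76555 ≡ 434
434 * 267 = 115878 ≡ 62
62 * 141 = 8742 ≡ 336
336 * 277 = 93072 ≡ 139

139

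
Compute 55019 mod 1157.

55019 = 47·1157 + 640, so 55019 ≡ 640 (mod 1157).

640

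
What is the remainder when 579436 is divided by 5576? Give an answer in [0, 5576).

579436 = 103*5576 + 5108, so 579436 ≡ 5108 (mod 5576).

5108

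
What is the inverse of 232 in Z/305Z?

305 = 1·232 + 73
232 = 3·73 + 13
73 = 5·13 + 8
13 = 1·8 + 5
8 = 1·5 + 3
5 = 1·3 + 2
3 = 1·2 + 1
2 = 2·1 + 0
gcd(232, 305) = 1, so the inverse exists.
Bézout: 1 = 89·305 − 117·232.
So 232⁻¹ ≡ −117 ≡ 188 (mod 305).

188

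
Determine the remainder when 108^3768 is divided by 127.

1

Using repeated squaring:
3768 in binary is 111010111000, i.e. 3768 = 2048 + 1024 + 512 + 128 + 32 + 16 + 8.
108^1 ≡ 108 (mod 127)
108^2 ≡ 108^2 = 11664 ≡ 107 (mod 127)
108^4 ≡ 107^2 = 11449 ≡ 19 (mod 127)
108^8 ≡ 19^2 = 361 ≡ 107 (mod 127)
108^16 ≡ 107^2 = 11449 ≡ 19 (mod 127)
108^32 ≡ 19^2 = 361 ≡ 107 (mod 127)
108^64 ≡ 107^2 = 11449 ≡ 19 (mod 127)
108^128 ≡ 19^2 = 361 ≡ 107 (mod 127)
108^256 ≡ 107^2 = 11449 ≡ 19 (mod 127)
108^512 ≡ 19^2 = 361 ≡ 107 (mod 127)
108^1024 ≡ 107^2 = 11449 ≡ 19 (mod 127)
108^2048 ≡ 19^2 = 361 ≡ 107 (mod 127)
108^3768 = 108^2048 × 108^1024 × 108^512 × 108^128 × 108^32 × 108^16 × 108^8 ≡ 107 × 19 × 107 × 107 × 107 × 19 × 107 (mod 127).
Accumulate the product:
107 × 19 = 2033 ≡ 1
1 × 107 = 107
107 × 107 = 11449 ≡ 19
19 × 107 = 2033 ≡ 1
1 × 19 = 19
19 × 107 = 2033 ≡ 1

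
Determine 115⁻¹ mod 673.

515

673 = 5×115 + 98
115 = 1×98 + 17
98 = 5×17 + 13
17 = 1×13 + 4
13 = 3×4 + 1
4 = 4×1 + 0
gcd(115, 673) = 1, so the inverse exists.
Back-substitute for 1:
1 = 1×13 − 3×4
  = −3×17 + 4×13
  = 4×98 − 23×17
  = −23×115 + 27×98
  = 27×673 − 158×115
So 115⁻¹ ≡ −158 ≡ 515 (mod 673).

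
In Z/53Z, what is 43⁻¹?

37

53 = 1·43 + 10
43 = 4·10 + 3
10 = 3·3 + 1
3 = 3·1 + 0
gcd(43, 53) = 1, so the inverse exists.
Bézout: 1 = 13·53 − 16·43.
So 43⁻¹ ≡ −16 ≡ 37 (mod 53).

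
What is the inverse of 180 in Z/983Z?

Run the extended Euclidean algorithm:
983 = 5·180 + 83
180 = 2·83 + 14
83 = 5·14 + 13
14 = 1·13 + 1
13 = 13·1 + 0
gcd(180, 983) = 1, so the inverse exists.
Bézout: 1 = −13·983 + 71·180.
So 180⁻¹ ≡ 71 (mod 983).

71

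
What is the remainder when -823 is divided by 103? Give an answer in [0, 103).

1

-823 = -8·103 + 1, so -823 ≡ 1 (mod 103).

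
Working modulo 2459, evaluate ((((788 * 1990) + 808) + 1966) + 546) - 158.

2440

788 * 1990 = 1568120 ≡ 1737 (mod 2459)
1737 + 808 = 2545 ≡ 86 (mod 2459)
86 + 1966 = 2052
2052 + 546 = 2598 ≡ 139 (mod 2459)
139 - 158 = -19 ≡ 2440 (mod 2459)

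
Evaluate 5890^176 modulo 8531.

Using repeated squaring:
176 in binary is 10110000, i.e. 176 = 128 + 32 + 16.
5890^1 ≡ 5890 (mod 8531)
5890^2 ≡ 5890^2 = 34692100 ≡ 5054 (mod 8531)
5890^4 ≡ 5054^2 = 25542916 ≡ 1102 (mod 8531)
5890^8 ≡ 1102^2 = 1214404 ≡ 3002 (mod 8531)
5890^16 ≡ 3002^2 = 9012004 ≡ 3268 (mod 8531)
5890^32 ≡ 3268^2 = 10679824 ≡ 7543 (mod 8531)
5890^64 ≡ 7543^2 = 56896849 ≡ 3610 (mod 8531)
5890^128 ≡ 3610^2 = 13032100 ≡ 5263 (mod 8531)
5890^176 = 5890^128 * 5890^32 * 5890^16 ≡ 5263 * 7543 * 3268 (mod 8531).
Accumulate the product:
5263 * 7543 = 39698809 ≡ 4066
4066 * 3268 = 13287688 ≡ 4921

4921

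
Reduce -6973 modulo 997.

6

-6973 = -7·997 + 6, so -6973 ≡ 6 (mod 997).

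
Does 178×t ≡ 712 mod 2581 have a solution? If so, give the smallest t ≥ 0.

gcd(178, 2581) = 89, and 89 | 712, so solutions exist.
Divide through by 89: 2×t mod 29 = 8.
2⁻¹ ≡ 15 (mod 29).
t ≡ 15×8 ≡ 4 (mod 29).
The smallest non-negative solution is t = 4.

4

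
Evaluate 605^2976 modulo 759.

418

2976 in binary is 101110100000, i.e. 2976 = 2048 + 512 + 256 + 128 + 32.
605^1 ≡ 605 (mod 759)
605^2 ≡ 605^2 = 366025 ≡ 187 (mod 759)
605^4 ≡ 187^2 = 34969 ≡ 55 (mod 759)
605^8 ≡ 55^2 = 3025 ≡ 748 (mod 759)
605^16 ≡ 748^2 = 559504 ≡ 121 (mod 759)
605^32 ≡ 121^2 = 14641 ≡ 220 (mod 759)
605^64 ≡ 220^2 = 48400 ≡ 583 (mod 759)
605^128 ≡ 583^2 = 339889 ≡ 616 (mod 759)
605^256 ≡ 616^2 = 379456 ≡ 715 (mod 759)
605^512 ≡ 715^2 = 511225 ≡ 418 (mod 759)
605^1024 ≡ 418^2 = 174724 ≡ 154 (mod 759)
605^2048 ≡ 154^2 = 23716 ≡ 187 (mod 759)
605^2976 = 605^2048 × 605^512 × 605^256 × 605^128 × 605^32 ≡ 187 × 418 × 715 × 616 × 220 (mod 759).
Accumulate the product:
187 × 418 = 78166 ≡ 748
748 × 715 = 534820 ≡ 484
484 × 616 = 298144 ≡ 616
616 × 220 = 135520 ≡ 418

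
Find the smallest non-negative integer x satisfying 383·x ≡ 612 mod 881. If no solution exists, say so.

gcd(383, 881) = 1, so a unique solution mod 881 exists.
383⁻¹ ≡ 858 (mod 881).
x ≡ 858·612 ≡ 20 (mod 881).

20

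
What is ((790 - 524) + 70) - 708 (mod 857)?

485

790 - 524 = 266
266 + 70 = 336
336 - 708 = -372 ≡ 485 (mod 857)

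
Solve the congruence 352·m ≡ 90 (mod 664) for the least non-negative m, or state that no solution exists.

gcd(352, 664) = 8, and 8 does not divide 90.
So the congruence has no solution.

no solution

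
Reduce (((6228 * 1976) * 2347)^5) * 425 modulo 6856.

3896

6228 * 1976 = 12306528 ≡ 8 (mod 6856)
8 * 2347 = 18776 ≡ 5064 (mod 6856)
(5064)^5 ≡ 3784 (mod 6856)
3784 * 425 = 1608200 ≡ 3896 (mod 6856)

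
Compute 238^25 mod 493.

25 in binary is 11001, i.e. 25 = 16 + 8 + 1.
238^1 ≡ 238 (mod 493)
238^2 ≡ 238^2 = 56644 ≡ 442 (mod 493)
238^4 ≡ 442^2 = 195364 ≡ 136 (mod 493)
238^8 ≡ 136^2 = 18496 ≡ 255 (mod 493)
238^16 ≡ 255^2 = 65025 ≡ 442 (mod 493)
238^25 = 238^16 * 238^8 * 238^1 ≡ 442 * 255 * 238 (mod 493).
Accumulate the product:
442 * 255 = 112710 ≡ 306
306 * 238 = 72828 ≡ 357

357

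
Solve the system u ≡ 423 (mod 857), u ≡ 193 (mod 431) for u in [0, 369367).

857⁻¹ mod 431: 857×86 ≡ 1 (mod 431), so 857⁻¹ ≡ 86.
u = 423 + 857×((193 − 423)×86 mod 431) = 423 + 857×46 = 39845.

39845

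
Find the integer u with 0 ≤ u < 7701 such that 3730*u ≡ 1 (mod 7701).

6295

Run the extended Euclidean algorithm:
7701 = 2·3730 + 241
3730 = 15·241 + 115
241 = 2·115 + 11
115 = 10·11 + 5
11 = 2·5 + 1
5 = 5·1 + 0
gcd(3730, 7701) = 1, so the inverse exists.
Back-substitute for 1:
1 = 1·11 − 2·5
  = −2·115 + 21·11
  = 21·241 − 44·115
  = −44·3730 + 681·241
  = 681·7701 − 1406·3730
So 3730⁻¹ ≡ −1406 ≡ 6295 (mod 7701).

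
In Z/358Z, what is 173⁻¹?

By the extended Euclidean algorithm:
358 = 2*173 + 12
173 = 14*12 + 5
12 = 2*5 + 2
5 = 2*2 + 1
2 = 2*1 + 0
gcd(173, 358) = 1, so the inverse exists.
Back-substitute for 1:
1 = 1*5 − 2*2
  = −2*12 + 5*5
  = 5*173 − 72*12
  = −72*358 + 149*173
So 173⁻¹ ≡ 149 (mod 358).

149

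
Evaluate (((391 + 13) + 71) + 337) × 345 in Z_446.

52

391 + 13 = 404
404 + 71 = 475 ≡ 29 (mod 446)
29 + 337 = 366
366 × 345 = 126270 ≡ 52 (mod 446)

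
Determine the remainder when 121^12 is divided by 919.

By square-and-multiply:
12 in binary is 1100, i.e. 12 = 8 + 4.
121^1 ≡ 121 (mod 919)
121^2 ≡ 121^2 = 14641 ≡ 856 (mod 919)
121^4 ≡ 856^2 = 732736 ≡ 293 (mod 919)
121^8 ≡ 293^2 = 85849 ≡ 382 (mod 919)
121^12 = 121^8 * 121^4 ≡ 382 * 293 (mod 919).
382 * 293 = 111926 ≡ 727 (mod 919).

727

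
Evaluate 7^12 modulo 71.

4

Compute successive squares:
12 in binary is 1100, i.e. 12 = 8 + 4.
7^1 ≡ 7 (mod 71)
7^2 ≡ 7^2 = 49 (mod 71)
7^4 ≡ 49^2 = 2401 ≡ 58 (mod 71)
7^8 ≡ 58^2 = 3364 ≡ 27 (mod 71)
7^12 = 7^8 · 7^4 ≡ 27 · 58 (mod 71).
27 · 58 = 1566 ≡ 4 (mod 71).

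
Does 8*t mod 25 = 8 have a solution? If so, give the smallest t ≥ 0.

gcd(8, 25) = 1, so a unique solution mod 25 exists.
8⁻¹ ≡ 22 (mod 25).
t ≡ 22*8 ≡ 1 (mod 25).

1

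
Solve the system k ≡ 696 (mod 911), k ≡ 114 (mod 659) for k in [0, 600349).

584647

911⁻¹ mod 659: 911*34 ≡ 1 (mod 659), so 911⁻¹ ≡ 34.
k = 696 + 911*((114 − 696)*34 mod 659) = 696 + 911*641 = 584647.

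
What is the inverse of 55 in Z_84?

55

Apply the Euclidean algorithm and back-substitute:
84 = 1×55 + 29
55 = 1×29 + 26
29 = 1×26 + 3
26 = 8×3 + 2
3 = 1×2 + 1
2 = 2×1 + 0
gcd(55, 84) = 1, so the inverse exists.
Back-substitute for 1:
1 = 1×3 − 1×2
  = −1×26 + 9×3
  = 9×29 − 10×26
  = −10×55 + 19×29
  = 19×84 − 29×55
So 55⁻¹ ≡ −29 ≡ 55 (mod 84).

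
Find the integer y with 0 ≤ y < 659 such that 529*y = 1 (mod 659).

147

659 = 1×529 + 130
529 = 4×130 + 9
130 = 14×9 + 4
9 = 2×4 + 1
4 = 4×1 + 0
gcd(529, 659) = 1, so the inverse exists.
Back-substitute for 1:
1 = 1×9 − 2×4
  = −2×130 + 29×9
  = 29×529 − 118×130
  = −118×659 + 147×529
So 529⁻¹ ≡ 147 (mod 659).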